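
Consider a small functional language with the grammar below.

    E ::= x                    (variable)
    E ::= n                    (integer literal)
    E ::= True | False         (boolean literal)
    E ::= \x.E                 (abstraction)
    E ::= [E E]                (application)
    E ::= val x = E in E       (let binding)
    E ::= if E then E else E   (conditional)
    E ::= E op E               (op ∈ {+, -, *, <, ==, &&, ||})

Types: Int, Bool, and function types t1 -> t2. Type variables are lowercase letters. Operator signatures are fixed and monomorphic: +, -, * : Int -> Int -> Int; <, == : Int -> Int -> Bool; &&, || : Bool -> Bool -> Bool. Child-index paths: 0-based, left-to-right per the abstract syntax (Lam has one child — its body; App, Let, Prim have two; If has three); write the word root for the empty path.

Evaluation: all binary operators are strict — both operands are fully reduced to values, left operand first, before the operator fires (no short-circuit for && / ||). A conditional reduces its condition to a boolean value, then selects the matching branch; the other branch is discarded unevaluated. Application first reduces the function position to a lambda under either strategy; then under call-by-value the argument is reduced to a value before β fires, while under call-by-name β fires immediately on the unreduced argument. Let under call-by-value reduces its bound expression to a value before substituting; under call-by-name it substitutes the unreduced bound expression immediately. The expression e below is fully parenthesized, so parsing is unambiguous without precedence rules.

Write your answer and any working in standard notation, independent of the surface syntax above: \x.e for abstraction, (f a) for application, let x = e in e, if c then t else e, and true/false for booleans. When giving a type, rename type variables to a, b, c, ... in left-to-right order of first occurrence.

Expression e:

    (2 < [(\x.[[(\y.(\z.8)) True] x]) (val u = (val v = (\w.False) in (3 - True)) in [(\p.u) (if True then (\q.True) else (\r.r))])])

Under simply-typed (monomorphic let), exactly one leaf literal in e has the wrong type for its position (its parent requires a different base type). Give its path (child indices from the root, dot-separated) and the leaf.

Answer: 1.1.0.1.1 : true

Working:
  unify Int ~ Int
\z._ : c -> Int
\y._ : b -> c -> Int
  unify b -> c -> Int ~ Bool -> d
  unify b ~ Bool
  unify c -> Int ~ d
_ _ : c -> Int
x : a
  unify c -> Int ~ a -> e
  unify c ~ a
  unify Int ~ e
_ _ : Int
\x._ : a -> Int
\w._ : f -> Bool
let v : f -> Bool
  unify Int ~ Int
  unify Bool ~ Int
  FAIL: mismatch Bool ~ Int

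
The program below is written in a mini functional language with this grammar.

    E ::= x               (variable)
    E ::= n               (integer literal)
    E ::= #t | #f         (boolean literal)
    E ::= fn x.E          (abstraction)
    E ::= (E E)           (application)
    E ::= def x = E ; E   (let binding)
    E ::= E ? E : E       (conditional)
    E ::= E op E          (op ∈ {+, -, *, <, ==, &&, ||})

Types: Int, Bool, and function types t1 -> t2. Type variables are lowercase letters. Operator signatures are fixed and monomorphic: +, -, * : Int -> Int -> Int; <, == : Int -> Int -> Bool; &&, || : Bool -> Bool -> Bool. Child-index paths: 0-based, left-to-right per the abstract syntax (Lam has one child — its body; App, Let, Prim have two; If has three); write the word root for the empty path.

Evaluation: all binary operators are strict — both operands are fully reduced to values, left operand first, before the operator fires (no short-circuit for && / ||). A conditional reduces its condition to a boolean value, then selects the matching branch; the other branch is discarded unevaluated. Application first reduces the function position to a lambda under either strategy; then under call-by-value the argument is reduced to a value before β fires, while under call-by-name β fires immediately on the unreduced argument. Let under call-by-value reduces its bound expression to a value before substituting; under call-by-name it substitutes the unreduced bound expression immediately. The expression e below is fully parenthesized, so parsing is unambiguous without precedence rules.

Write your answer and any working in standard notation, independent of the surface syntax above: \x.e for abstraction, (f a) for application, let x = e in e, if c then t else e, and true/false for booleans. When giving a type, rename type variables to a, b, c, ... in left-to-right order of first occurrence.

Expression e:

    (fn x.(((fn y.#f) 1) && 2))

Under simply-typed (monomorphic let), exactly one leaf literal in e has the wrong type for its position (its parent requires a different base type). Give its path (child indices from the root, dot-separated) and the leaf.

Derivation:
\y._ : b -> Bool
  unify b -> Bool ~ Int -> c
  unify b ~ Int
  unify Bool ~ c
_ _ : Bool
  unify Bool ~ Bool
  unify Int ~ Bool
  FAIL: mismatch Int ~ Bool

Answer: 0.1 : 2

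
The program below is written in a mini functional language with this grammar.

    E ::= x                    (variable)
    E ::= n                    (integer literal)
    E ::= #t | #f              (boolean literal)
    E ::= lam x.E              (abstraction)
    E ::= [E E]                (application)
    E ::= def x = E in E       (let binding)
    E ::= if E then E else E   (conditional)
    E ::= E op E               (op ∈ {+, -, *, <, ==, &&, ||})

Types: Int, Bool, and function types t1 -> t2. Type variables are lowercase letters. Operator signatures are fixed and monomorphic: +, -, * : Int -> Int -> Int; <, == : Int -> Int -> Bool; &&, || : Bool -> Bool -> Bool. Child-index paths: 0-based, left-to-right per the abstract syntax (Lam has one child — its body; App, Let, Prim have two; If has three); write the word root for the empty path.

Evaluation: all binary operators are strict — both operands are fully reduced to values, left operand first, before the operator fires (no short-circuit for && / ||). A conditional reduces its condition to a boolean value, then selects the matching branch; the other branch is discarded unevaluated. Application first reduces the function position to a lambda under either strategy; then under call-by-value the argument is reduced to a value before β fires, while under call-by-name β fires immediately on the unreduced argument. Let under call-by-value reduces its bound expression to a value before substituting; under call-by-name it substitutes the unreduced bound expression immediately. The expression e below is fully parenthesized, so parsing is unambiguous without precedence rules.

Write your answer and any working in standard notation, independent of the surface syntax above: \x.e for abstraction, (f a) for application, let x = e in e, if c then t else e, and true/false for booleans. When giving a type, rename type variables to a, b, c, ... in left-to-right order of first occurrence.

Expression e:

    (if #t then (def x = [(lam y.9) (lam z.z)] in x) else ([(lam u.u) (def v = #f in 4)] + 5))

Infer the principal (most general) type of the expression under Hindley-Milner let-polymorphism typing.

Answer: Int

Derivation:
  unify Bool ~ Bool
\y._ : a -> Int
z : b
\z._ : b -> b
  unify a -> Int ~ (b -> b) -> c
  unify a ~ b -> b
  unify Int ~ c
_ _ : Int
let x : Int
x : Int
u : d
\u._ : d -> d
let v : Bool
  unify d -> d ~ Int -> e
  unify d ~ Int
  unify Int ~ e
_ _ : Int
  unify Int ~ Int
  unify Int ~ Int
  unify Int ~ Int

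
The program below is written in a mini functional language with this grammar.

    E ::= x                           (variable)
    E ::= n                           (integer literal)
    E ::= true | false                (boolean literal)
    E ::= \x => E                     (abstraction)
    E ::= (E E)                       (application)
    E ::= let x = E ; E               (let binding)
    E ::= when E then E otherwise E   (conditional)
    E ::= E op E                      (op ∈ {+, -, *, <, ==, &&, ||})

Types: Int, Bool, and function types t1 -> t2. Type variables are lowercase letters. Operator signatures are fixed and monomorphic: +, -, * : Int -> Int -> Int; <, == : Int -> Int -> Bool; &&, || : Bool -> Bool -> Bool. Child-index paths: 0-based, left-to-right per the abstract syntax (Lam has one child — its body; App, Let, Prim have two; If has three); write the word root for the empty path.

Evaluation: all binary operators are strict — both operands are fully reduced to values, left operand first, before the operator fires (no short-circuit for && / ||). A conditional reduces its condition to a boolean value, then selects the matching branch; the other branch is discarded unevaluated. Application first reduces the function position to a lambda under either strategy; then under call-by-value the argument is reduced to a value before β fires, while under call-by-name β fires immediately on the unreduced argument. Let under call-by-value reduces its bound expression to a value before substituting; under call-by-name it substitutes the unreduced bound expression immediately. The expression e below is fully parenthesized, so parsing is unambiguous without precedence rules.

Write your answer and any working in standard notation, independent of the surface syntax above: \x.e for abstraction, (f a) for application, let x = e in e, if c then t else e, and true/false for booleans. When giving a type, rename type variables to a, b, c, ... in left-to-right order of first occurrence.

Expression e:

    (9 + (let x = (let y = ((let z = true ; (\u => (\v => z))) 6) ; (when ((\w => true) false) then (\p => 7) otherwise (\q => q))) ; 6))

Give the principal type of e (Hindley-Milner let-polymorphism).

Answer: Int

Trace:
  unify Int ~ Int
let z : Bool
z : Bool
\v._ : b -> Bool
\u._ : a -> b -> Bool
  unify a -> b -> Bool ~ Int -> c
  unify a ~ Int
  unify b -> Bool ~ c
_ _ : b -> Bool
let y : forall. b -> Bool
\w._ : d -> Bool
  unify d -> Bool ~ Bool -> e
  unify d ~ Bool
  unify Bool ~ e
_ _ : Bool
  unify Bool ~ Bool
\p._ : f -> Int
q : g
\q._ : g -> g
  unify f -> Int ~ g -> g
  unify f ~ g
  unify Int ~ g
let x : Int -> Int
  unify Int ~ Int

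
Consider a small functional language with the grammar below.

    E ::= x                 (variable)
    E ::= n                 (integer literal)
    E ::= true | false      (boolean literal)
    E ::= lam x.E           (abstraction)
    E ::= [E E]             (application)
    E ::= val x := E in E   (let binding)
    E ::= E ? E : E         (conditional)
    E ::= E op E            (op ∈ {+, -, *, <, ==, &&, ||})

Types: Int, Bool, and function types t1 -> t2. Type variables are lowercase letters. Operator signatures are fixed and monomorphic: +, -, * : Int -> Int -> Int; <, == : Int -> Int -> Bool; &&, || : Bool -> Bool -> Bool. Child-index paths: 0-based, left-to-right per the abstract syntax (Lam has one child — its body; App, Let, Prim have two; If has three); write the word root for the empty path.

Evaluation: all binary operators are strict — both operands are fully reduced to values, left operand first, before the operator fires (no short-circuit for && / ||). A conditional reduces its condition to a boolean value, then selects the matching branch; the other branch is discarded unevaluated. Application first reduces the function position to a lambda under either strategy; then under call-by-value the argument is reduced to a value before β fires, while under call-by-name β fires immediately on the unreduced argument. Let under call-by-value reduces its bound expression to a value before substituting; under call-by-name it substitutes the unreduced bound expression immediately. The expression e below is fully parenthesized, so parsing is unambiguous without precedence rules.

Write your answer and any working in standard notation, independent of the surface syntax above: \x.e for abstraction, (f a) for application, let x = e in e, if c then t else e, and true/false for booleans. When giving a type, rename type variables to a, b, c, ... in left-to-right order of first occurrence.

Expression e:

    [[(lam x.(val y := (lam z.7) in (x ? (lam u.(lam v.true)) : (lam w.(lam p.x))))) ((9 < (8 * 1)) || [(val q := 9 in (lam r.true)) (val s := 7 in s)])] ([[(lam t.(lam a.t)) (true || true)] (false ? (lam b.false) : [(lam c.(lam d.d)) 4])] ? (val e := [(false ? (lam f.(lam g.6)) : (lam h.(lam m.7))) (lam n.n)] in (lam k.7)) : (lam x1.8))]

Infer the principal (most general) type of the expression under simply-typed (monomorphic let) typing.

Trace:
\z._ : b -> Int
let y : b -> Int
x : a
  unify a ~ Bool
\v._ : d -> Bool
\u._ : c -> d -> Bool
x : Bool
\p._ : f -> Bool
\w._ : e -> f -> Bool
  unify c -> d -> Bool ~ e -> f -> Bool
  unify c ~ e
  unify d -> Bool ~ f -> Bool
  unify d ~ f
  unify Bool ~ Bool
\x._ : Bool -> e -> f -> Bool
  unify Int ~ Int
  unify Int ~ Int
  unify Int ~ Int
  unify Int ~ Int
  unify Bool ~ Bool
let q : Int
\r._ : g -> Bool
let s : Int
s : Int
  unify g -> Bool ~ Int -> h
  unify g ~ Int
  unify Bool ~ h
_ _ : Bool
  unify Bool ~ Bool
  unify Bool -> e -> f -> Bool ~ Bool -> i
  unify Bool ~ Bool
  unify e -> f -> Bool ~ i
_ _ : e -> f -> Bool
t : j
\a._ : k -> j
\t._ : j -> k -> j
  unify Bool ~ Bool
  unify Bool ~ Bool
  unify j -> k -> j ~ Bool -> l
  unify j ~ Bool
  unify k -> Bool ~ l
_ _ : k -> Bool
  unify Bool ~ Bool
\b._ : m -> Bool
d : o
\d._ : o -> o
\c._ : n -> o -> o
  unify n -> o -> o ~ Int -> p
  unify n ~ Int
  unify o -> o ~ p
_ _ : o -> o
  unify m -> Bool ~ o -> o
  unify m ~ o
  unify Bool ~ o
  unify k -> Bool ~ (Bool -> Bool) -> q
  unify k ~ Bool -> Bool
  unify Bool ~ q
_ _ : Bool
  unify Bool ~ Bool
  unify Bool ~ Bool
\g._ : s -> Int
\f._ : r -> s -> Int
\m._ : u -> Int
\h._ : t -> u -> Int
  unify r -> s -> Int ~ t -> u -> Int
  unify r ~ t
  unify s -> Int ~ u -> Int
  unify s ~ u
  unify Int ~ Int
n : v
\n._ : v -> v
  unify t -> u -> Int ~ (v -> v) -> w
  unify t ~ v -> v
  unify u -> Int ~ w
_ _ : u -> Int
let e : u -> Int
\k._ : x -> Int
\x1._ : y -> Int
  unify x -> Int ~ y -> Int
  unify x ~ y
  unify Int ~ Int
  unify e -> f -> Bool ~ (y -> Int) -> z
  unify e ~ y -> Int
  unify f -> Bool ~ z
_ _ : f -> Bool

Answer: a -> Bool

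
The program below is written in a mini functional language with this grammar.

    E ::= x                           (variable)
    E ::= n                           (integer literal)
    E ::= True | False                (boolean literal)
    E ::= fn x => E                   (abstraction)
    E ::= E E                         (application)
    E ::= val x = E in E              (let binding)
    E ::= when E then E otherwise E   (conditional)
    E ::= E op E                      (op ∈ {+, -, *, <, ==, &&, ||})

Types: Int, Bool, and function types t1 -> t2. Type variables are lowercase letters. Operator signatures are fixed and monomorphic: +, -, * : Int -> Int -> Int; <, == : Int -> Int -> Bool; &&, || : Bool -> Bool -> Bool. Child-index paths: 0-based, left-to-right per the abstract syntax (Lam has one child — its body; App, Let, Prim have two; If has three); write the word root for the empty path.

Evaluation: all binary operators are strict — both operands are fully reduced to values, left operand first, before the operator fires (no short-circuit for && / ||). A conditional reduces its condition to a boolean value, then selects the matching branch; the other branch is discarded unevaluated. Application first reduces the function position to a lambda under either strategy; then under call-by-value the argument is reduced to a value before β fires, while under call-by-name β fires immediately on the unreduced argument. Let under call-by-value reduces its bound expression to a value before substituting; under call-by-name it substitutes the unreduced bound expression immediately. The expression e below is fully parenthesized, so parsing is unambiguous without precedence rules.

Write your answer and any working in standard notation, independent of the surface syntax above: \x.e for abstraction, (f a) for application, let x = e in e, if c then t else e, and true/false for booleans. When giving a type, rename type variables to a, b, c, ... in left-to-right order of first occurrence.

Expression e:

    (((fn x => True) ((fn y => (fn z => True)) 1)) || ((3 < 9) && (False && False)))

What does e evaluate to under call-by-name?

Derivation:
step 0: (((\x.true) ((\y.(\z.true)) 1)) || ((3 < 9) && (false && false)))
step 1: [beta@0] (true || ((3 < 9) && (false && false)))
step 2: [delta@1.0] (true || (true && (false && false)))
step 3: [delta@1.1] (true || (true && false))
step 4: [delta@1] (true || false)
step 5: [delta@root] true

Answer: true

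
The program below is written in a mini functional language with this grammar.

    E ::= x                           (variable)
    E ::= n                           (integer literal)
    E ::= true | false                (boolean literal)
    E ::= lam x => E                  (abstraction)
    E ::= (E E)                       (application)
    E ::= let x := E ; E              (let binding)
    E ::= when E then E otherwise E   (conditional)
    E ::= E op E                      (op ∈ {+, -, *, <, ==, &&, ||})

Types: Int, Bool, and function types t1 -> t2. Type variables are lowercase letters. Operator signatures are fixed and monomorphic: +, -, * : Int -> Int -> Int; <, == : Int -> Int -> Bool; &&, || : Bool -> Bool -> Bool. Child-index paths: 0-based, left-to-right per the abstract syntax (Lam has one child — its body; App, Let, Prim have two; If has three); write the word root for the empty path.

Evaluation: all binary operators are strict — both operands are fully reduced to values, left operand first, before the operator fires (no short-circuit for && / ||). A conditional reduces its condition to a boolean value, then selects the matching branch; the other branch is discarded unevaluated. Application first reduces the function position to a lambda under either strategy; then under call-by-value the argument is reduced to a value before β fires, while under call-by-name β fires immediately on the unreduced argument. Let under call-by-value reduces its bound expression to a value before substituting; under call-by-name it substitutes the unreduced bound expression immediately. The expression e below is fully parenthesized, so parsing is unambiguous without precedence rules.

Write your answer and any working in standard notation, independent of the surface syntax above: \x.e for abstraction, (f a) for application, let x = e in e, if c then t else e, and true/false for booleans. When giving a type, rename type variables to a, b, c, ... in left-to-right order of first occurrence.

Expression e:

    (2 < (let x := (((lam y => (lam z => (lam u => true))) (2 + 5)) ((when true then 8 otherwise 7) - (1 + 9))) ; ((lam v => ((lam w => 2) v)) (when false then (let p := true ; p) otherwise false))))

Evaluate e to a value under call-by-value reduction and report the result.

Derivation:
step 0: (2 < (let x = (((\y.(\z.(\u.true))) (2 + 5)) ((if true then 8 else 7) - (1 + 9))) in ((\v.((\w.2) v)) (if false then (let p = true in p) else false))))
step 1: [delta@1.0.0.1] (2 < (let x = (((\y.(\z.(\u.true))) 7) ((if true then 8 else 7) - (1 + 9))) in ((\v.((\w.2) v)) (if false then (let p = true in p) else false))))
step 2: [beta@1.0.0] (2 < (let x = ((\z.(\u.true)) ((if true then 8 else 7) - (1 + 9))) in ((\v.((\w.2) v)) (if false then (let p = true in p) else false))))
step 3: [if@1.0.1.0] (2 < (let x = ((\z.(\u.true)) (8 - (1 + 9))) in ((\v.((\w.2) v)) (if false then (let p = true in p) else false))))
step 4: [delta@1.0.1.1] (2 < (let x = ((\z.(\u.true)) (8 - 10)) in ((\v.((\w.2) v)) (if false then (let p = true in p) else false))))
step 5: [delta@1.0.1] (2 < (let x = ((\z.(\u.true)) -2) in ((\v.((\w.2) v)) (if false then (let p = true in p) else false))))
step 6: [beta@1.0] (2 < (let x = (\u.true) in ((\v.((\w.2) v)) (if false then (let p = true in p) else false))))
step 7: [let@1] (2 < ((\v.((\w.2) v)) (if false then (let p = true in p) else false)))
step 8: [if@1.1] (2 < ((\v.((\w.2) v)) false))
step 9: [beta@1] (2 < ((\w.2) false))
step 10: [beta@1] (2 < 2)
step 11: [delta@root] false

Answer: false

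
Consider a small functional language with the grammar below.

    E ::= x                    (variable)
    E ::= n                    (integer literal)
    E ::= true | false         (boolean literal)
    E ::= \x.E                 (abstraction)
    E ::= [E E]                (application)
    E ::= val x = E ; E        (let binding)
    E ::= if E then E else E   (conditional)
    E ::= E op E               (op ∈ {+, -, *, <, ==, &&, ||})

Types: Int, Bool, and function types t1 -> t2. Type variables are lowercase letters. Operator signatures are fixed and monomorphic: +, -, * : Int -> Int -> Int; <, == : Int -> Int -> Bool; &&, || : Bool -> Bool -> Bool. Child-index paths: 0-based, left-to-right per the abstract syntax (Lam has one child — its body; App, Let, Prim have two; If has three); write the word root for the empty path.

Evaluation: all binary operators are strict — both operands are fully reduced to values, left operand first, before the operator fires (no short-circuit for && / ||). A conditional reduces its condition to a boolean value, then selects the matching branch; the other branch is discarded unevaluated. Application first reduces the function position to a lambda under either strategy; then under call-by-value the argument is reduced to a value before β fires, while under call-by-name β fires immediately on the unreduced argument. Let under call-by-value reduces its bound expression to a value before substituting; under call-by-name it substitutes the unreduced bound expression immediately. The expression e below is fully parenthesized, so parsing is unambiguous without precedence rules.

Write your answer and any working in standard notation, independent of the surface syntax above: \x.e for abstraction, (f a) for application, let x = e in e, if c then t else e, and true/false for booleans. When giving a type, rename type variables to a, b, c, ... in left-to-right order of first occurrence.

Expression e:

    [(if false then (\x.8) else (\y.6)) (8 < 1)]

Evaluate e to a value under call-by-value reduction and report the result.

Working:
step 0: ((if false then (\x.8) else (\y.6)) (8 < 1))
step 1: [if@0] ((\y.6) (8 < 1))
step 2: [delta@1] ((\y.6) false)
step 3: [beta@root] 6

Answer: 6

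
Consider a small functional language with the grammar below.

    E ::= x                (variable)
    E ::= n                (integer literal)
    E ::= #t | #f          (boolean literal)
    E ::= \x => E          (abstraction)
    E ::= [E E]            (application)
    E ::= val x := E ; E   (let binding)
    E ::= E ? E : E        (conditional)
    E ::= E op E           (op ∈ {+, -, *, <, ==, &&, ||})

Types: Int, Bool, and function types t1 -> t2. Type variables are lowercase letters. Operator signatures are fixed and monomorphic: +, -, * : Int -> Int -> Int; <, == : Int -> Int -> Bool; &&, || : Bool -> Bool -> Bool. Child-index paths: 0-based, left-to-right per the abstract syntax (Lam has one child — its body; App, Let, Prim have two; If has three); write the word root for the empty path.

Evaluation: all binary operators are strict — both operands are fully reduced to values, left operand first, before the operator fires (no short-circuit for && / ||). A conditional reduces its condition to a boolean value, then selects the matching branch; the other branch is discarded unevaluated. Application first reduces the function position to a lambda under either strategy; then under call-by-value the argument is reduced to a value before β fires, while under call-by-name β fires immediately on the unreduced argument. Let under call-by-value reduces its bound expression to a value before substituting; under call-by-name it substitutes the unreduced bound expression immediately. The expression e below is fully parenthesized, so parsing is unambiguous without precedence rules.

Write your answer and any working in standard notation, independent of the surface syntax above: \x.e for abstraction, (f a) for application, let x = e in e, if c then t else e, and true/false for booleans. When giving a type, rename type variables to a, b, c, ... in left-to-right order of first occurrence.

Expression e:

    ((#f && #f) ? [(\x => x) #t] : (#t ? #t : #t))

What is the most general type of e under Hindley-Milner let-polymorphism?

Derivation:
  unify Bool ~ Bool
  unify Bool ~ Bool
  unify Bool ~ Bool
x : a
\x._ : a -> a
  unify a -> a ~ Bool -> b
  unify a ~ Bool
  unify Bool ~ b
_ _ : Bool
  unify Bool ~ Bool
  unify Bool ~ Bool
  unify Bool ~ Bool

Answer: Bool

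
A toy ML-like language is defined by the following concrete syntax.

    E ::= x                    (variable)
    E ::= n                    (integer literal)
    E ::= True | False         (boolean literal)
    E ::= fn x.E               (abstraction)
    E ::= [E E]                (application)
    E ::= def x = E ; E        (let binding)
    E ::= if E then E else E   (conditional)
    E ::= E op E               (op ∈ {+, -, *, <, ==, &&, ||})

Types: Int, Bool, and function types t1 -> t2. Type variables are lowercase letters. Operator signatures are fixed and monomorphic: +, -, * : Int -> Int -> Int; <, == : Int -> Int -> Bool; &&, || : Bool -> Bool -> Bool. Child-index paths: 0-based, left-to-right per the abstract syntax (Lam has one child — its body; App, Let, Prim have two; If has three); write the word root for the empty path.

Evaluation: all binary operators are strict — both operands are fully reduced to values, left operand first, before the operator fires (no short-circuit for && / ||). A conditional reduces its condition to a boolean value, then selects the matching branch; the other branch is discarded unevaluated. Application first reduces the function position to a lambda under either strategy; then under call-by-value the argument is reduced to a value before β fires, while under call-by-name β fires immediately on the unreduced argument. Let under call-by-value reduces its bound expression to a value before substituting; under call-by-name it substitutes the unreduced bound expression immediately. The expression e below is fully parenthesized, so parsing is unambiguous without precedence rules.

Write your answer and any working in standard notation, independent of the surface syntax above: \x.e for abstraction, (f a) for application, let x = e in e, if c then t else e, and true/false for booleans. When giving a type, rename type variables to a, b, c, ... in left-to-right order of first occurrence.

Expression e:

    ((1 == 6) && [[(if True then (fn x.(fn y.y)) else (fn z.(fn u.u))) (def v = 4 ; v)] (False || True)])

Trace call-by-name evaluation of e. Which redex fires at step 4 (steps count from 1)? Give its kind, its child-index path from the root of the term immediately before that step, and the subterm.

Trace:
step 0: ((1 == 6) && (((if true then (\x.(\y.y)) else (\z.(\u.u))) (let v = 4 in v)) (false || true)))
step 1: [delta@0] (false && (((if true then (\x.(\y.y)) else (\z.(\u.u))) (let v = 4 in v)) (false || true)))
step 2: [if@1.0.0] (false && (((\x.(\y.y)) (let v = 4 in v)) (false || true)))
step 3: [beta@1.0] (false && ((\y.y) (false || true)))
step 4: [beta@1] (false && (false || true))

Answer: beta at 1 : ((\y.y) (false || true))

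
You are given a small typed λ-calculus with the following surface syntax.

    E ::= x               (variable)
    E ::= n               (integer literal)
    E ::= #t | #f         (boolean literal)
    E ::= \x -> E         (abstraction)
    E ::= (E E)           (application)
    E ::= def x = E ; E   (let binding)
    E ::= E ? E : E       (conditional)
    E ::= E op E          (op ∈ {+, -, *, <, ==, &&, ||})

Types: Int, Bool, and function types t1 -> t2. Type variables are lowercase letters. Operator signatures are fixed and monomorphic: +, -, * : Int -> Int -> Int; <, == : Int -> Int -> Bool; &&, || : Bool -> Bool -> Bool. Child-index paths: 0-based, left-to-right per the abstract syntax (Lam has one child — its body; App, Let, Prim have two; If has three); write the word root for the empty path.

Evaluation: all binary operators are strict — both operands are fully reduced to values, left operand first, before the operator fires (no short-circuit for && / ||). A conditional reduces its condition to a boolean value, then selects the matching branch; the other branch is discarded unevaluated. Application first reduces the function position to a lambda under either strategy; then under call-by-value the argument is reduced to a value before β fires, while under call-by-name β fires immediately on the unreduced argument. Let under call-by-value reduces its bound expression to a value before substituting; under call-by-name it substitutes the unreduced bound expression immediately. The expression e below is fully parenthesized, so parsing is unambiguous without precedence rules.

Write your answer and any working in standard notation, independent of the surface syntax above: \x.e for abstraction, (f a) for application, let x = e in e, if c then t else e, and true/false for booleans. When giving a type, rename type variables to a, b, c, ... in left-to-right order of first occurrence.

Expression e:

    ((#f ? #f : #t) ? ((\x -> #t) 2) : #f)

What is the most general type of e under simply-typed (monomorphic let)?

Answer: Bool

Derivation:
  unify Bool ~ Bool
  unify Bool ~ Bool
  unify Bool ~ Bool
\x._ : a -> Bool
  unify a -> Bool ~ Int -> b
  unify a ~ Int
  unify Bool ~ b
_ _ : Bool
  unify Bool ~ Bool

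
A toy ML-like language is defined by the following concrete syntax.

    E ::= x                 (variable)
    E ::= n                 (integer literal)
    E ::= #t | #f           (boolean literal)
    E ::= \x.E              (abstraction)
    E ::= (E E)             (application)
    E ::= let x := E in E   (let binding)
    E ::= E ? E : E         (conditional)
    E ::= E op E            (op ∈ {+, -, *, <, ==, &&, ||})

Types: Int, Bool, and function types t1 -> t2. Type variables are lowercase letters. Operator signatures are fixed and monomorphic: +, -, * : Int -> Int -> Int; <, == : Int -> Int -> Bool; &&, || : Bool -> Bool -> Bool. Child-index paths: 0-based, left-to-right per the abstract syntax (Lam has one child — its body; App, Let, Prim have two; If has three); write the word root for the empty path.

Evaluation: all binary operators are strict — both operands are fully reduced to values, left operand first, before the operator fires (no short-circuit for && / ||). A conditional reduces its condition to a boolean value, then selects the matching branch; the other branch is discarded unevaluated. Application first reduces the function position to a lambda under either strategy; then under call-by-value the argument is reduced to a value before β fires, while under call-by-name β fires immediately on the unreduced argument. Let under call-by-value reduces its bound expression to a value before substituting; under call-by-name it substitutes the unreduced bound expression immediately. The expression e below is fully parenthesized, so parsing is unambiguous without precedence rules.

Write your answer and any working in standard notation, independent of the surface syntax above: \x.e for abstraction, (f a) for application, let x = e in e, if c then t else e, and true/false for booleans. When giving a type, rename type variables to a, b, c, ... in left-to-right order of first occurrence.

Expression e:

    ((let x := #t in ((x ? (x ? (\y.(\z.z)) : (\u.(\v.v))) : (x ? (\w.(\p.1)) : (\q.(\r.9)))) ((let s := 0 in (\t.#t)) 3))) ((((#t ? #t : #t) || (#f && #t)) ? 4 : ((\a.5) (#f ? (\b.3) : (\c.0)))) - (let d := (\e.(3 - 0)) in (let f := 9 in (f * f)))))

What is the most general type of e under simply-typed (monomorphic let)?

Answer: Int

Derivation:
let x : Bool
x : Bool
  unify Bool ~ Bool
x : Bool
  unify Bool ~ Bool
z : b
\z._ : b -> b
\y._ : a -> b -> b
v : d
\v._ : d -> d
\u._ : c -> d -> d
  unify a -> b -> b ~ c -> d -> d
  unify a ~ c
  unify b -> b ~ d -> d
  unify b ~ d
  unify d ~ d
x : Bool
  unify Bool ~ Bool
\p._ : f -> Int
\w._ : e -> f -> Int
\r._ : h -> Int
\q._ : g -> h -> Int
  unify e -> f -> Int ~ g -> h -> Int
  unify e ~ g
  unify f -> Int ~ h -> Int
  unify f ~ h
  unify Int ~ Int
  unify c -> d -> d ~ g -> h -> Int
  unify c ~ g
  unify d -> d ~ h -> Int
  unify d ~ h
  unify h ~ Int
let s : Int
\t._ : i -> Bool
  unify i -> Bool ~ Int -> j
  unify i ~ Int
  unify Bool ~ j
_ _ : Bool
  unify g -> Int -> Int ~ Bool -> k
  unify g ~ Bool
  unify Int -> Int ~ k
_ _ : Int -> Int
  unify Bool ~ Bool
  unify Bool ~ Bool
  unify Bool ~ Bool
  unify Bool ~ Bool
  unify Bool ~ Bool
  unify Bool ~ Bool
  unify Bool ~ Bool
\a._ : l -> Int
  unify Bool ~ Bool
\b._ : m -> Int
\c._ : n -> Int
  unify m -> Int ~ n -> Int
  unify m ~ n
  unify Int ~ Int
  unify l -> Int ~ (n -> Int) -> o
  unify l ~ n -> Int
  unify Int ~ o
_ _ : Int
  unify Int ~ Int
  unify Int ~ Int
  unify Int ~ Int
  unify Int ~ Int
\e._ : p -> Int
let d : p -> Int
let f : Int
f : Int
  unify Int ~ Int
f : Int
  unify Int ~ Int
  unify Int ~ Int
  unify Int -> Int ~ Int -> q
  unify Int ~ Int
  unify Int ~ q
_ _ : Int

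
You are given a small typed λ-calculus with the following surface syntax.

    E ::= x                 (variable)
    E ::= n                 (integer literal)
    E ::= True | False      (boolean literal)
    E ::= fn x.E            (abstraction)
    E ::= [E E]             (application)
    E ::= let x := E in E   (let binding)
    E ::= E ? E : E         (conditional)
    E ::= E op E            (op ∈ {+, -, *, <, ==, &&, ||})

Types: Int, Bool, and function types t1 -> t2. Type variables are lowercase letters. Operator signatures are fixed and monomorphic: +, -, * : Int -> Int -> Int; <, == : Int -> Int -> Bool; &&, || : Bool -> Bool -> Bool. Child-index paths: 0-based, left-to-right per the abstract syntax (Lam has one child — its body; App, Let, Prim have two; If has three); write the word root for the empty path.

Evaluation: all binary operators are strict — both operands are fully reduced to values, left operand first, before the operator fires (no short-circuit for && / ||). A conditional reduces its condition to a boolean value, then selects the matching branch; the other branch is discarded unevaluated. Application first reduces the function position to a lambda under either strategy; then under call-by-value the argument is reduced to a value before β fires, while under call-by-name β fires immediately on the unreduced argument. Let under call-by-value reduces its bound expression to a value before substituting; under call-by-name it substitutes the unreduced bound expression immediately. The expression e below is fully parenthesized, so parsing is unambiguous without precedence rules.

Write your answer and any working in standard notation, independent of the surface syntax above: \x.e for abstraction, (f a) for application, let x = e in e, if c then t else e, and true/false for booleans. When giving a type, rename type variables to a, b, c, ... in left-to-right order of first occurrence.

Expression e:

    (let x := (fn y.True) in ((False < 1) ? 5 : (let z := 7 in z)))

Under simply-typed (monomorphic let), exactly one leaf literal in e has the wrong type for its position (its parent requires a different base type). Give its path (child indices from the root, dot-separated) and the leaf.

Derivation:
\y._ : a -> Bool
let x : a -> Bool
  unify Bool ~ Int
  FAIL: mismatch Bool ~ Int

Answer: 1.0.0 : false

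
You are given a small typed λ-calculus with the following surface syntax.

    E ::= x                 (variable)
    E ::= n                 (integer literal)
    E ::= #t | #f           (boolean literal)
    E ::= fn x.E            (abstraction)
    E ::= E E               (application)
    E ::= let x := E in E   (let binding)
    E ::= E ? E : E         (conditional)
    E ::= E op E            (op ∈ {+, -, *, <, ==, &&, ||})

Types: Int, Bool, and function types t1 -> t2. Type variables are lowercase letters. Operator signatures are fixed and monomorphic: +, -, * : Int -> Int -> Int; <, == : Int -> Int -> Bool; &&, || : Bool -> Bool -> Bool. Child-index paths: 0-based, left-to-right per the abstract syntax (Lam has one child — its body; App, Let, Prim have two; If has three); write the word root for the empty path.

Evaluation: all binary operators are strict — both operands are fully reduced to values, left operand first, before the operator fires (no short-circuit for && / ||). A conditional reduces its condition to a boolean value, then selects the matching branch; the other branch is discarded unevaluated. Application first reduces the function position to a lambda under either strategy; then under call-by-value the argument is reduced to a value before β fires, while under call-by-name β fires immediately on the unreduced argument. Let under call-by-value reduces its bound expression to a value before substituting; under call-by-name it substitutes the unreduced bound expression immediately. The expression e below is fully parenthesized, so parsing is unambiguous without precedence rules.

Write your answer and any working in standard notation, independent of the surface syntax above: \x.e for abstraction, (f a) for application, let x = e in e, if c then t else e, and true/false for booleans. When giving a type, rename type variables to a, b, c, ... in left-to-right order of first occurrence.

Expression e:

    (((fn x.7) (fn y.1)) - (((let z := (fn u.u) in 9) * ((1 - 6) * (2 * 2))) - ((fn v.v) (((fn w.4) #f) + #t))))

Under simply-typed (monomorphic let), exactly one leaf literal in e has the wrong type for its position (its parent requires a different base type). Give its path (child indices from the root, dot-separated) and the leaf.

Derivation:
\x._ : a -> Int
\y._ : b -> Int
  unify a -> Int ~ (b -> Int) -> c
  unify a ~ b -> Int
  unify Int ~ c
_ _ : Int
  unify Int ~ Int
u : d
\u._ : d -> d
let z : d -> d
  unify Int ~ Int
  unify Int ~ Int
  unify Int ~ Int
  unify Int ~ Int
  unify Int ~ Int
  unify Int ~ Int
  unify Int ~ Int
  unify Int ~ Int
  unify Int ~ Int
v : e
\v._ : e -> e
\w._ : f -> Int
  unify f -> Int ~ Bool -> g
  unify f ~ Bool
  unify Int ~ g
_ _ : Int
  unify Int ~ Int
  unify Bool ~ Int
  FAIL: mismatch Bool ~ Int

Answer: 1.1.1.1 : true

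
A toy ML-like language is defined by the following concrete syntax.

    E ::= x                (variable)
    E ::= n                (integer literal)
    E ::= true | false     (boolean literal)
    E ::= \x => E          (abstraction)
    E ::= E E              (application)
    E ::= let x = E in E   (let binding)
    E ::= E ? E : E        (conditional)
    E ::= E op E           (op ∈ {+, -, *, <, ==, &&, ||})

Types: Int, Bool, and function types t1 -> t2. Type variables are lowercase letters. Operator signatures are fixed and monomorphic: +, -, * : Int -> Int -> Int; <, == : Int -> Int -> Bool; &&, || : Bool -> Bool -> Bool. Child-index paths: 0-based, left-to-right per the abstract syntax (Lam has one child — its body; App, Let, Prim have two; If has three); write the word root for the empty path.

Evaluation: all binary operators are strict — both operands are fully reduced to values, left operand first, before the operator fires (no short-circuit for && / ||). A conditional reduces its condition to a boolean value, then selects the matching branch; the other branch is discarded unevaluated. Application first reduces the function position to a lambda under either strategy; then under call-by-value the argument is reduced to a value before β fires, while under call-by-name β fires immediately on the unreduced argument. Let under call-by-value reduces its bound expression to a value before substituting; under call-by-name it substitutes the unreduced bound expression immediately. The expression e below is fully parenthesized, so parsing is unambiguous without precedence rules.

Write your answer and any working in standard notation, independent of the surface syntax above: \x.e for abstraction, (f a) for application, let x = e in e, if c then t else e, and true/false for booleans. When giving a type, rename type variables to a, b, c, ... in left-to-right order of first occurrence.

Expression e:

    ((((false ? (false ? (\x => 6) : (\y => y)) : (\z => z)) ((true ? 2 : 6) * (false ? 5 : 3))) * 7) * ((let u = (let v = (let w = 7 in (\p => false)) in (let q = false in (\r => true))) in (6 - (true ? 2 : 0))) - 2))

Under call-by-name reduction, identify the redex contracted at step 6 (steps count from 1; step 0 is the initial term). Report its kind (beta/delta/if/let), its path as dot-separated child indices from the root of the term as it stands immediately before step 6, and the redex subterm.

Working:
step 0: ((((if false then (if false then (\x.6) else (\y.y)) else (\z.z)) ((if true then 2 else 6) * (if false then 5 else 3))) * 7) * ((let u = (let v = (let w = 7 in (\p.false)) in (let q = false in (\r.true))) in (6 - (if true then 2 else 0))) - 2))
step 1: [if@0.0.0] ((((\z.z) ((if true then 2 else 6) * (if false then 5 else 3))) * 7) * ((let u = (let v = (let w = 7 in (\p.false)) in (let q = false in (\r.true))) in (6 - (if true then 2 else 0))) - 2))
step 2: [beta@0.0] ((((if true then 2 else 6) * (if false then 5 else 3)) * 7) * ((let u = (let v = (let w = 7 in (\p.false)) in (let q = false in (\r.true))) in (6 - (if true then 2 else 0))) - 2))
step 3: [if@0.0.0] (((2 * (if false then 5 else 3)) * 7) * ((let u = (let v = (let w = 7 in (\p.false)) in (let q = false in (\r.true))) in (6 - (if true then 2 else 0))) - 2))
step 4: [if@0.0.1] (((2 * 3) * 7) * ((let u = (let v = (let w = 7 in (\p.false)) in (let q = false in (\r.true))) in (6 - (if true then 2 else 0))) - 2))
step 5: [delta@0.0] ((6 * 7) * ((let u = (let v = (let w = 7 in (\p.false)) in (let q = false in (\r.true))) in (6 - (if true then 2 else 0))) - 2))
step 6: [delta@0] (42 * ((let u = (let v = (let w = 7 in (\p.false)) in (let q = false in (\r.true))) in (6 - (if true then 2 else 0))) - 2))

Answer: delta at 0 : (6 * 7)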